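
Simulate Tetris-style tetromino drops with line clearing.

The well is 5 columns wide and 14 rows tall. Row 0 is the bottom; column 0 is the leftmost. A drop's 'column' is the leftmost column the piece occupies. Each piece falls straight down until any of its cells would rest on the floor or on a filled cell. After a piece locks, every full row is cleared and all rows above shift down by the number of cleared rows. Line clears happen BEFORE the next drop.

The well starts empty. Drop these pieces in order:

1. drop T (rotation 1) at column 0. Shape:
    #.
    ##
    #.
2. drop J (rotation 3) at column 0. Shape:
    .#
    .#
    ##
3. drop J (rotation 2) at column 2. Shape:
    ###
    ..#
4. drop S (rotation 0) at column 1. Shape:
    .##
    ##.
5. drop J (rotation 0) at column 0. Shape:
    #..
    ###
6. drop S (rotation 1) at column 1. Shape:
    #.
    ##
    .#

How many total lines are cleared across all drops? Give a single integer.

Drop 1: T rot1 at col 0 lands with bottom-row=0; cleared 0 line(s) (total 0); column heights now [3 2 0 0 0], max=3
Drop 2: J rot3 at col 0 lands with bottom-row=3; cleared 0 line(s) (total 0); column heights now [4 6 0 0 0], max=6
Drop 3: J rot2 at col 2 lands with bottom-row=0; cleared 1 line(s) (total 1); column heights now [3 5 0 0 1], max=5
Drop 4: S rot0 at col 1 lands with bottom-row=5; cleared 0 line(s) (total 1); column heights now [3 6 7 7 1], max=7
Drop 5: J rot0 at col 0 lands with bottom-row=7; cleared 0 line(s) (total 1); column heights now [9 8 8 7 1], max=9
Drop 6: S rot1 at col 1 lands with bottom-row=8; cleared 0 line(s) (total 1); column heights now [9 11 10 7 1], max=11

Answer: 1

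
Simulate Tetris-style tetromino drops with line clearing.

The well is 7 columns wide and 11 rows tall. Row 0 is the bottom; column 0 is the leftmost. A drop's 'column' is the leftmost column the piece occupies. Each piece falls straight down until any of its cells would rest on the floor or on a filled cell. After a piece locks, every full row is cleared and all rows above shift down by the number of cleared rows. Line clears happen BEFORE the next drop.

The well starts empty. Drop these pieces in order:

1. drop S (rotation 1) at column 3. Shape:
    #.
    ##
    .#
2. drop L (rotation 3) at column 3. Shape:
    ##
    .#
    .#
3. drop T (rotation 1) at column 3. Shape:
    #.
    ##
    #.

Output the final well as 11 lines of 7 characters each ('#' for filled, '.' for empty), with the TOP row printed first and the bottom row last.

Drop 1: S rot1 at col 3 lands with bottom-row=0; cleared 0 line(s) (total 0); column heights now [0 0 0 3 2 0 0], max=3
Drop 2: L rot3 at col 3 lands with bottom-row=2; cleared 0 line(s) (total 0); column heights now [0 0 0 5 5 0 0], max=5
Drop 3: T rot1 at col 3 lands with bottom-row=5; cleared 0 line(s) (total 0); column heights now [0 0 0 8 7 0 0], max=8

Answer: .......
.......
.......
...#...
...##..
...#...
...##..
....#..
...##..
...##..
....#..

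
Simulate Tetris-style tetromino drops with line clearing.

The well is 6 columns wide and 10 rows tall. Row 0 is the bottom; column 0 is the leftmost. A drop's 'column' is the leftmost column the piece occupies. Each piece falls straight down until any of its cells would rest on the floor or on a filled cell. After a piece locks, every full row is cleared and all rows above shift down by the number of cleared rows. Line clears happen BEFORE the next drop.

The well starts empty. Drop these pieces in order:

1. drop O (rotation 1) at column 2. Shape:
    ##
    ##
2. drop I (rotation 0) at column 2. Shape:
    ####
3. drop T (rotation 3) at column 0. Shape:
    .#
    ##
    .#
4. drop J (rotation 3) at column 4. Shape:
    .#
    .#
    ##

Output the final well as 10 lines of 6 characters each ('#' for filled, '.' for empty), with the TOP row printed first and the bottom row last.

Answer: ......
......
......
......
.....#
.....#
....##
.#####
####..
.###..

Derivation:
Drop 1: O rot1 at col 2 lands with bottom-row=0; cleared 0 line(s) (total 0); column heights now [0 0 2 2 0 0], max=2
Drop 2: I rot0 at col 2 lands with bottom-row=2; cleared 0 line(s) (total 0); column heights now [0 0 3 3 3 3], max=3
Drop 3: T rot3 at col 0 lands with bottom-row=0; cleared 0 line(s) (total 0); column heights now [2 3 3 3 3 3], max=3
Drop 4: J rot3 at col 4 lands with bottom-row=3; cleared 0 line(s) (total 0); column heights now [2 3 3 3 4 6], max=6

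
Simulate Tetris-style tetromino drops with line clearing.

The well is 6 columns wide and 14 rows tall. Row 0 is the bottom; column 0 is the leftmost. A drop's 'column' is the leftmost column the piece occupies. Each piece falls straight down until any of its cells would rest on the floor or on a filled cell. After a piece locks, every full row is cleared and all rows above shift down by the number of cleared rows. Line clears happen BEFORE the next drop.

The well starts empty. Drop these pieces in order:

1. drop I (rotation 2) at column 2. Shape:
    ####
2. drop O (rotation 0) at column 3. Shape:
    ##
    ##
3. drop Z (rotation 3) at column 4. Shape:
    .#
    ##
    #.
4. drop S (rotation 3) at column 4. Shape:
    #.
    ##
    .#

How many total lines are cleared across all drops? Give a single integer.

Drop 1: I rot2 at col 2 lands with bottom-row=0; cleared 0 line(s) (total 0); column heights now [0 0 1 1 1 1], max=1
Drop 2: O rot0 at col 3 lands with bottom-row=1; cleared 0 line(s) (total 0); column heights now [0 0 1 3 3 1], max=3
Drop 3: Z rot3 at col 4 lands with bottom-row=3; cleared 0 line(s) (total 0); column heights now [0 0 1 3 5 6], max=6
Drop 4: S rot3 at col 4 lands with bottom-row=6; cleared 0 line(s) (total 0); column heights now [0 0 1 3 9 8], max=9

Answer: 0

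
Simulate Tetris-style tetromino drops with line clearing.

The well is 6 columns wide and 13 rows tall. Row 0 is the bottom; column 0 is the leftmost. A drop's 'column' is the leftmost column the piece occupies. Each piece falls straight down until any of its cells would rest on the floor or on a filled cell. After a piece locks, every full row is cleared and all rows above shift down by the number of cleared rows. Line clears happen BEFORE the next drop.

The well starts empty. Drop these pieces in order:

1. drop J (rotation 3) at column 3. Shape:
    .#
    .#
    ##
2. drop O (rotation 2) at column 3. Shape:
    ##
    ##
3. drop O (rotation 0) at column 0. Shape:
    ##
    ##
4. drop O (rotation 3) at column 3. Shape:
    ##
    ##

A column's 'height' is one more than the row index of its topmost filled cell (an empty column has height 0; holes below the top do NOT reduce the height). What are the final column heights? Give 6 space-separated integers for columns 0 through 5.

Answer: 2 2 0 7 7 0

Derivation:
Drop 1: J rot3 at col 3 lands with bottom-row=0; cleared 0 line(s) (total 0); column heights now [0 0 0 1 3 0], max=3
Drop 2: O rot2 at col 3 lands with bottom-row=3; cleared 0 line(s) (total 0); column heights now [0 0 0 5 5 0], max=5
Drop 3: O rot0 at col 0 lands with bottom-row=0; cleared 0 line(s) (total 0); column heights now [2 2 0 5 5 0], max=5
Drop 4: O rot3 at col 3 lands with bottom-row=5; cleared 0 line(s) (total 0); column heights now [2 2 0 7 7 0], max=7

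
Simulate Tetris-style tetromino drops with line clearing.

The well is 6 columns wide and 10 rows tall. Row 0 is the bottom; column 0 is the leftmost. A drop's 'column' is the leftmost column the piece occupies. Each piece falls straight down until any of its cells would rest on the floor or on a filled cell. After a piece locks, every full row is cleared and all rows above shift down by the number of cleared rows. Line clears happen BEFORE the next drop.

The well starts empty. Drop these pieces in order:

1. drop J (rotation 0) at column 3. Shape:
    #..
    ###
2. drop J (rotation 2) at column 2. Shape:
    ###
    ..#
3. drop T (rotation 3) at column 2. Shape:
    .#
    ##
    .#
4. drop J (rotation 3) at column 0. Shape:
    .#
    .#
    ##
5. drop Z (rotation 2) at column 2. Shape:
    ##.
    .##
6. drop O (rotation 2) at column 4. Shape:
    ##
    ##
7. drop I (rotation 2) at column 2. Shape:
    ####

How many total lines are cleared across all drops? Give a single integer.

Answer: 0

Derivation:
Drop 1: J rot0 at col 3 lands with bottom-row=0; cleared 0 line(s) (total 0); column heights now [0 0 0 2 1 1], max=2
Drop 2: J rot2 at col 2 lands with bottom-row=1; cleared 0 line(s) (total 0); column heights now [0 0 3 3 3 1], max=3
Drop 3: T rot3 at col 2 lands with bottom-row=3; cleared 0 line(s) (total 0); column heights now [0 0 5 6 3 1], max=6
Drop 4: J rot3 at col 0 lands with bottom-row=0; cleared 0 line(s) (total 0); column heights now [1 3 5 6 3 1], max=6
Drop 5: Z rot2 at col 2 lands with bottom-row=6; cleared 0 line(s) (total 0); column heights now [1 3 8 8 7 1], max=8
Drop 6: O rot2 at col 4 lands with bottom-row=7; cleared 0 line(s) (total 0); column heights now [1 3 8 8 9 9], max=9
Drop 7: I rot2 at col 2 lands with bottom-row=9; cleared 0 line(s) (total 0); column heights now [1 3 10 10 10 10], max=10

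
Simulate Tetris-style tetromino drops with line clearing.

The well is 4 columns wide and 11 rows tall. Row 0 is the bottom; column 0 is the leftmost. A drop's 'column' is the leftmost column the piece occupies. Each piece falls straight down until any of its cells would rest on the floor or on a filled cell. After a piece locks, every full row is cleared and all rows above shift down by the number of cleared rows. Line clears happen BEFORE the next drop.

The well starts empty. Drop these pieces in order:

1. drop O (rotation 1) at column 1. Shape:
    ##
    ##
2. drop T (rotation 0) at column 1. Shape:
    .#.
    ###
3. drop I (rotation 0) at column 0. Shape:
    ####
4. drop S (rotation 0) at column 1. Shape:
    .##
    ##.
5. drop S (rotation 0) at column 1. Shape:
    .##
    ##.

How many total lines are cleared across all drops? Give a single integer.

Drop 1: O rot1 at col 1 lands with bottom-row=0; cleared 0 line(s) (total 0); column heights now [0 2 2 0], max=2
Drop 2: T rot0 at col 1 lands with bottom-row=2; cleared 0 line(s) (total 0); column heights now [0 3 4 3], max=4
Drop 3: I rot0 at col 0 lands with bottom-row=4; cleared 1 line(s) (total 1); column heights now [0 3 4 3], max=4
Drop 4: S rot0 at col 1 lands with bottom-row=4; cleared 0 line(s) (total 1); column heights now [0 5 6 6], max=6
Drop 5: S rot0 at col 1 lands with bottom-row=6; cleared 0 line(s) (total 1); column heights now [0 7 8 8], max=8

Answer: 1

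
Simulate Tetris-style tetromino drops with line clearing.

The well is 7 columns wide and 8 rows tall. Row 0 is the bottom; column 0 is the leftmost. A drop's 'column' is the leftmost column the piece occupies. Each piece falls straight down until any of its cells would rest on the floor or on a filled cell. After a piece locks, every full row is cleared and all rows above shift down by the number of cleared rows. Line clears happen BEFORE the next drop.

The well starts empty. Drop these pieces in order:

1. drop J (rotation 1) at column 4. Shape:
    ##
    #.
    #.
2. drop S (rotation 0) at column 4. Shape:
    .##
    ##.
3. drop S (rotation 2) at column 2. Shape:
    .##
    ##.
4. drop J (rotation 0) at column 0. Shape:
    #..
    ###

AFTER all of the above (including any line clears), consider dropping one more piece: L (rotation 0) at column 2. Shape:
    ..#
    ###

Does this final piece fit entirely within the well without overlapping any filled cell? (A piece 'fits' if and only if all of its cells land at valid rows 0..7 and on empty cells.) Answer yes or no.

Drop 1: J rot1 at col 4 lands with bottom-row=0; cleared 0 line(s) (total 0); column heights now [0 0 0 0 3 3 0], max=3
Drop 2: S rot0 at col 4 lands with bottom-row=3; cleared 0 line(s) (total 0); column heights now [0 0 0 0 4 5 5], max=5
Drop 3: S rot2 at col 2 lands with bottom-row=3; cleared 0 line(s) (total 0); column heights now [0 0 4 5 5 5 5], max=5
Drop 4: J rot0 at col 0 lands with bottom-row=4; cleared 1 line(s) (total 1); column heights now [5 0 4 4 4 4 0], max=5
Test piece L rot0 at col 2 (width 3): heights before test = [5 0 4 4 4 4 0]; fits = True

Answer: yes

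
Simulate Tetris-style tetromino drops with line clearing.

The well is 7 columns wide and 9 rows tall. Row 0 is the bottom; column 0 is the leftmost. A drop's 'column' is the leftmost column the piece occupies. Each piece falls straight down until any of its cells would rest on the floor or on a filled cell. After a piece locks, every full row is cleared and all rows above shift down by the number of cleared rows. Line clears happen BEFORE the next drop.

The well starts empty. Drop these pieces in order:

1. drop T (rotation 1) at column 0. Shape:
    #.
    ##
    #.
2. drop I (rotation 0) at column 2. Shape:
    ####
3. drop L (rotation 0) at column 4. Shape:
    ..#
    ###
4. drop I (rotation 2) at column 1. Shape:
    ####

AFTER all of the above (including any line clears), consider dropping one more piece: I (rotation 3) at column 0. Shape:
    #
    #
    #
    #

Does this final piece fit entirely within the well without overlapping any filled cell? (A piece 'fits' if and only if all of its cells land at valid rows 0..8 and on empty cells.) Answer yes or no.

Answer: yes

Derivation:
Drop 1: T rot1 at col 0 lands with bottom-row=0; cleared 0 line(s) (total 0); column heights now [3 2 0 0 0 0 0], max=3
Drop 2: I rot0 at col 2 lands with bottom-row=0; cleared 0 line(s) (total 0); column heights now [3 2 1 1 1 1 0], max=3
Drop 3: L rot0 at col 4 lands with bottom-row=1; cleared 0 line(s) (total 0); column heights now [3 2 1 1 2 2 3], max=3
Drop 4: I rot2 at col 1 lands with bottom-row=2; cleared 0 line(s) (total 0); column heights now [3 3 3 3 3 2 3], max=3
Test piece I rot3 at col 0 (width 1): heights before test = [3 3 3 3 3 2 3]; fits = True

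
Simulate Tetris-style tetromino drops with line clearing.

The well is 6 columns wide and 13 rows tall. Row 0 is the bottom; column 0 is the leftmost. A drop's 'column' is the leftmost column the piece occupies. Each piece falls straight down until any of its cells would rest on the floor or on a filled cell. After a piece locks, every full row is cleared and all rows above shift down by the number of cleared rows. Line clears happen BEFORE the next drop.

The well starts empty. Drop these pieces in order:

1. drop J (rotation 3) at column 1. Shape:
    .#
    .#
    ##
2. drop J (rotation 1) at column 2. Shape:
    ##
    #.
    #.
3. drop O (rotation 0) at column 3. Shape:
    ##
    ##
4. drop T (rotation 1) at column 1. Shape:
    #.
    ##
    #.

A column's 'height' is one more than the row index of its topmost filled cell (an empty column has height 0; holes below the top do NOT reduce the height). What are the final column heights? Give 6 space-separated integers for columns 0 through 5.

Drop 1: J rot3 at col 1 lands with bottom-row=0; cleared 0 line(s) (total 0); column heights now [0 1 3 0 0 0], max=3
Drop 2: J rot1 at col 2 lands with bottom-row=3; cleared 0 line(s) (total 0); column heights now [0 1 6 6 0 0], max=6
Drop 3: O rot0 at col 3 lands with bottom-row=6; cleared 0 line(s) (total 0); column heights now [0 1 6 8 8 0], max=8
Drop 4: T rot1 at col 1 lands with bottom-row=5; cleared 0 line(s) (total 0); column heights now [0 8 7 8 8 0], max=8

Answer: 0 8 7 8 8 0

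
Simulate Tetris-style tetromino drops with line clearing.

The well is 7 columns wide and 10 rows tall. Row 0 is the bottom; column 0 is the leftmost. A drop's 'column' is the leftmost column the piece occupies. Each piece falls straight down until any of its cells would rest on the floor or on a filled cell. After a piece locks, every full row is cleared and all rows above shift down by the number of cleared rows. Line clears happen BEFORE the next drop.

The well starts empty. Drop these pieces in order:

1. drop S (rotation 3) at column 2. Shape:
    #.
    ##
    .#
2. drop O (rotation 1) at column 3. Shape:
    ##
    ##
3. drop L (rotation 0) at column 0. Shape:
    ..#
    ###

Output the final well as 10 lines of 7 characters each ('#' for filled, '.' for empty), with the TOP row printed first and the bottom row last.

Drop 1: S rot3 at col 2 lands with bottom-row=0; cleared 0 line(s) (total 0); column heights now [0 0 3 2 0 0 0], max=3
Drop 2: O rot1 at col 3 lands with bottom-row=2; cleared 0 line(s) (total 0); column heights now [0 0 3 4 4 0 0], max=4
Drop 3: L rot0 at col 0 lands with bottom-row=3; cleared 0 line(s) (total 0); column heights now [4 4 5 4 4 0 0], max=5

Answer: .......
.......
.......
.......
.......
..#....
#####..
..###..
..##...
...#...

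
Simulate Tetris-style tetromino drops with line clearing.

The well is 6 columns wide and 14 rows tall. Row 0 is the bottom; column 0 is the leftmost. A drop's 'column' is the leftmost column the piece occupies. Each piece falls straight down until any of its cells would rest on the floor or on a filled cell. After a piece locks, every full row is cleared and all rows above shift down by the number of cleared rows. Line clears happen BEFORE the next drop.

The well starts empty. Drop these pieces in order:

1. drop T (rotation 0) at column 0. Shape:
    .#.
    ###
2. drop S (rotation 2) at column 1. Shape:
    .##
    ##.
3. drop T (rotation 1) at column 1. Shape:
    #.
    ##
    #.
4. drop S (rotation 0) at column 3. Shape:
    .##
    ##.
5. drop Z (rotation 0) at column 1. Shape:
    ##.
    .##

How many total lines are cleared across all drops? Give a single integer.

Answer: 0

Derivation:
Drop 1: T rot0 at col 0 lands with bottom-row=0; cleared 0 line(s) (total 0); column heights now [1 2 1 0 0 0], max=2
Drop 2: S rot2 at col 1 lands with bottom-row=2; cleared 0 line(s) (total 0); column heights now [1 3 4 4 0 0], max=4
Drop 3: T rot1 at col 1 lands with bottom-row=3; cleared 0 line(s) (total 0); column heights now [1 6 5 4 0 0], max=6
Drop 4: S rot0 at col 3 lands with bottom-row=4; cleared 0 line(s) (total 0); column heights now [1 6 5 5 6 6], max=6
Drop 5: Z rot0 at col 1 lands with bottom-row=5; cleared 0 line(s) (total 0); column heights now [1 7 7 6 6 6], max=7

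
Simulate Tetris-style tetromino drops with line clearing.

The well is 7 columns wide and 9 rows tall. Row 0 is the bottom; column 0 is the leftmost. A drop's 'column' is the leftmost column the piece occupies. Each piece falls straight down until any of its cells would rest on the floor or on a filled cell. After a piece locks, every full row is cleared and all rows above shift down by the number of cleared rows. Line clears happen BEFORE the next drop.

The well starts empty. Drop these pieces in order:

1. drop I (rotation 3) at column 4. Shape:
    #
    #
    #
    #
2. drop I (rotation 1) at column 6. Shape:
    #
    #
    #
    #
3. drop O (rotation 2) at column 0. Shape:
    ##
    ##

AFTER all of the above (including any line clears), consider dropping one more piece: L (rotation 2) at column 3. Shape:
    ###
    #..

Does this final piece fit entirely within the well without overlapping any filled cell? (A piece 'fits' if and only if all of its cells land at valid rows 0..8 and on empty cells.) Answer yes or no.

Answer: yes

Derivation:
Drop 1: I rot3 at col 4 lands with bottom-row=0; cleared 0 line(s) (total 0); column heights now [0 0 0 0 4 0 0], max=4
Drop 2: I rot1 at col 6 lands with bottom-row=0; cleared 0 line(s) (total 0); column heights now [0 0 0 0 4 0 4], max=4
Drop 3: O rot2 at col 0 lands with bottom-row=0; cleared 0 line(s) (total 0); column heights now [2 2 0 0 4 0 4], max=4
Test piece L rot2 at col 3 (width 3): heights before test = [2 2 0 0 4 0 4]; fits = True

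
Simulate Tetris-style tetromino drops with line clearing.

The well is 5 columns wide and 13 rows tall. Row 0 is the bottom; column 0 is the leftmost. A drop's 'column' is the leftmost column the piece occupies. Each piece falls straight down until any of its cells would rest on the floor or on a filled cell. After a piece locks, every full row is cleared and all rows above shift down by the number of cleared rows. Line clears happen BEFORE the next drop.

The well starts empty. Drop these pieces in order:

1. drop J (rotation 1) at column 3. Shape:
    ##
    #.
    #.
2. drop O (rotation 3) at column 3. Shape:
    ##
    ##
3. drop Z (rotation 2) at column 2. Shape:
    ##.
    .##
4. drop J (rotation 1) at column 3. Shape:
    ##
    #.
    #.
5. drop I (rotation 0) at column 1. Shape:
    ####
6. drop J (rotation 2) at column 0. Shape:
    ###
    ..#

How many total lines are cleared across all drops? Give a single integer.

Drop 1: J rot1 at col 3 lands with bottom-row=0; cleared 0 line(s) (total 0); column heights now [0 0 0 3 3], max=3
Drop 2: O rot3 at col 3 lands with bottom-row=3; cleared 0 line(s) (total 0); column heights now [0 0 0 5 5], max=5
Drop 3: Z rot2 at col 2 lands with bottom-row=5; cleared 0 line(s) (total 0); column heights now [0 0 7 7 6], max=7
Drop 4: J rot1 at col 3 lands with bottom-row=7; cleared 0 line(s) (total 0); column heights now [0 0 7 10 10], max=10
Drop 5: I rot0 at col 1 lands with bottom-row=10; cleared 0 line(s) (total 0); column heights now [0 11 11 11 11], max=11
Drop 6: J rot2 at col 0 lands with bottom-row=11; cleared 0 line(s) (total 0); column heights now [13 13 13 11 11], max=13

Answer: 0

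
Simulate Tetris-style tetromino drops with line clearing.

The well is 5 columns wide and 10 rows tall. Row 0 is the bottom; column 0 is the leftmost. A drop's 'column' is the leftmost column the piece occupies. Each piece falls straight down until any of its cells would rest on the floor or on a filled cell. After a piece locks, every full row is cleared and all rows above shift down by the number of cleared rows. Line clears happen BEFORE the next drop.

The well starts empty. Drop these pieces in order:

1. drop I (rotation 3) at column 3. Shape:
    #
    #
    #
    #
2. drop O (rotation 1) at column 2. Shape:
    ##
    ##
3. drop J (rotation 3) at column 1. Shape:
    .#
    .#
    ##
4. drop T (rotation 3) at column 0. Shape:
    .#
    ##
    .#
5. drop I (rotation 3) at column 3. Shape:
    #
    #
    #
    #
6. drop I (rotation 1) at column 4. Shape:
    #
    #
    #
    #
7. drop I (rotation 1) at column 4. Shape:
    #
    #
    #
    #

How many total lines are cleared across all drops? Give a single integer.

Drop 1: I rot3 at col 3 lands with bottom-row=0; cleared 0 line(s) (total 0); column heights now [0 0 0 4 0], max=4
Drop 2: O rot1 at col 2 lands with bottom-row=4; cleared 0 line(s) (total 0); column heights now [0 0 6 6 0], max=6
Drop 3: J rot3 at col 1 lands with bottom-row=6; cleared 0 line(s) (total 0); column heights now [0 7 9 6 0], max=9
Drop 4: T rot3 at col 0 lands with bottom-row=7; cleared 0 line(s) (total 0); column heights now [9 10 9 6 0], max=10
Drop 5: I rot3 at col 3 lands with bottom-row=6; cleared 0 line(s) (total 0); column heights now [9 10 9 10 0], max=10
Drop 6: I rot1 at col 4 lands with bottom-row=0; cleared 0 line(s) (total 0); column heights now [9 10 9 10 4], max=10
Drop 7: I rot1 at col 4 lands with bottom-row=4; cleared 0 line(s) (total 0); column heights now [9 10 9 10 8], max=10

Answer: 0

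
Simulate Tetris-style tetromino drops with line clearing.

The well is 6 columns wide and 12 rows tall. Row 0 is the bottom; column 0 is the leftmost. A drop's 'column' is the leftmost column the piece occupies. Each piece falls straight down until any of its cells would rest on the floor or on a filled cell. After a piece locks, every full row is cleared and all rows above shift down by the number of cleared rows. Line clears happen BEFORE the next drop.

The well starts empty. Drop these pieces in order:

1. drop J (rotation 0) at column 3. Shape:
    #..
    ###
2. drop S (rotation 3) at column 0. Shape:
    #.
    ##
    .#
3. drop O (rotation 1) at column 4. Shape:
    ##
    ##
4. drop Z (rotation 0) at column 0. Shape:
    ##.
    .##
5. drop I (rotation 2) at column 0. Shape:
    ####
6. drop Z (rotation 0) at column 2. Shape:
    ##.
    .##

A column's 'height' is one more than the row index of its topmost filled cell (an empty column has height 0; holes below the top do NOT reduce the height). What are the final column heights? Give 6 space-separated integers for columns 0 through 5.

Drop 1: J rot0 at col 3 lands with bottom-row=0; cleared 0 line(s) (total 0); column heights now [0 0 0 2 1 1], max=2
Drop 2: S rot3 at col 0 lands with bottom-row=0; cleared 0 line(s) (total 0); column heights now [3 2 0 2 1 1], max=3
Drop 3: O rot1 at col 4 lands with bottom-row=1; cleared 0 line(s) (total 0); column heights now [3 2 0 2 3 3], max=3
Drop 4: Z rot0 at col 0 lands with bottom-row=2; cleared 0 line(s) (total 0); column heights now [4 4 3 2 3 3], max=4
Drop 5: I rot2 at col 0 lands with bottom-row=4; cleared 0 line(s) (total 0); column heights now [5 5 5 5 3 3], max=5
Drop 6: Z rot0 at col 2 lands with bottom-row=5; cleared 0 line(s) (total 0); column heights now [5 5 7 7 6 3], max=7

Answer: 5 5 7 7 6 3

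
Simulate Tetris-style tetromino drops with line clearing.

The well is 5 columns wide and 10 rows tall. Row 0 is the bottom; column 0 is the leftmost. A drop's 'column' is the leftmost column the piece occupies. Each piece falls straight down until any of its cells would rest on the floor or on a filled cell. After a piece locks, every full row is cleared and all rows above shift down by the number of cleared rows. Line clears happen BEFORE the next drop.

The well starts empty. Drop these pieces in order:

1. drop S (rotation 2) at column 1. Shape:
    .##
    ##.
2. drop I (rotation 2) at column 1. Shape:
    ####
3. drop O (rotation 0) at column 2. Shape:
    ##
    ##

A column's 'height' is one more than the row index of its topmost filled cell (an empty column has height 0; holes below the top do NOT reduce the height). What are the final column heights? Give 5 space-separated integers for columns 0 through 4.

Drop 1: S rot2 at col 1 lands with bottom-row=0; cleared 0 line(s) (total 0); column heights now [0 1 2 2 0], max=2
Drop 2: I rot2 at col 1 lands with bottom-row=2; cleared 0 line(s) (total 0); column heights now [0 3 3 3 3], max=3
Drop 3: O rot0 at col 2 lands with bottom-row=3; cleared 0 line(s) (total 0); column heights now [0 3 5 5 3], max=5

Answer: 0 3 5 5 3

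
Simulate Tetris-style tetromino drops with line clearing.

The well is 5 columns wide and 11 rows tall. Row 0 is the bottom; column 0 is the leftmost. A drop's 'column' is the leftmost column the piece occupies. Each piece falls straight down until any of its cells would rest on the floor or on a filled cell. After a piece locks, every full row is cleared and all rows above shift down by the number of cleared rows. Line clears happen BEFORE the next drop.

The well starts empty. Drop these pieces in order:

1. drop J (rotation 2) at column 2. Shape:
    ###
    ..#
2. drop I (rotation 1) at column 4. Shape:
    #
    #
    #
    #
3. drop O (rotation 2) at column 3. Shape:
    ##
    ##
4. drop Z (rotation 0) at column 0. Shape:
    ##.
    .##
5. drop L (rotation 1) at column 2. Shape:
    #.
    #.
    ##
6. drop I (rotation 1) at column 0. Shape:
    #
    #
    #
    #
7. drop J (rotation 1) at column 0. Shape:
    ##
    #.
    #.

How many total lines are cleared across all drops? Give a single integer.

Answer: 0

Derivation:
Drop 1: J rot2 at col 2 lands with bottom-row=0; cleared 0 line(s) (total 0); column heights now [0 0 2 2 2], max=2
Drop 2: I rot1 at col 4 lands with bottom-row=2; cleared 0 line(s) (total 0); column heights now [0 0 2 2 6], max=6
Drop 3: O rot2 at col 3 lands with bottom-row=6; cleared 0 line(s) (total 0); column heights now [0 0 2 8 8], max=8
Drop 4: Z rot0 at col 0 lands with bottom-row=2; cleared 0 line(s) (total 0); column heights now [4 4 3 8 8], max=8
Drop 5: L rot1 at col 2 lands with bottom-row=8; cleared 0 line(s) (total 0); column heights now [4 4 11 9 8], max=11
Drop 6: I rot1 at col 0 lands with bottom-row=4; cleared 0 line(s) (total 0); column heights now [8 4 11 9 8], max=11
Drop 7: J rot1 at col 0 lands with bottom-row=8; cleared 0 line(s) (total 0); column heights now [11 11 11 9 8], max=11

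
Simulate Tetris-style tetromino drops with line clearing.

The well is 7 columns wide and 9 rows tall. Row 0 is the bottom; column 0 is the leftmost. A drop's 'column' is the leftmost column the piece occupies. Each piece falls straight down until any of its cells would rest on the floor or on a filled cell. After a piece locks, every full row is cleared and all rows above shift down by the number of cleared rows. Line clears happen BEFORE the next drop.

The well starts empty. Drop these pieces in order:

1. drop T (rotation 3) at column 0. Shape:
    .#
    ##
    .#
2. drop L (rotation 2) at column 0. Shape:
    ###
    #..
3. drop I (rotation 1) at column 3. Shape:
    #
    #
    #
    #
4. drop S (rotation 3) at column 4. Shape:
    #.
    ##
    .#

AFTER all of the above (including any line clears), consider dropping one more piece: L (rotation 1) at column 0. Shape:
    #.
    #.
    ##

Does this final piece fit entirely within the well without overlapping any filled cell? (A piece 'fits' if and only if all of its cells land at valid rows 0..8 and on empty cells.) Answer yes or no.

Drop 1: T rot3 at col 0 lands with bottom-row=0; cleared 0 line(s) (total 0); column heights now [2 3 0 0 0 0 0], max=3
Drop 2: L rot2 at col 0 lands with bottom-row=2; cleared 0 line(s) (total 0); column heights now [4 4 4 0 0 0 0], max=4
Drop 3: I rot1 at col 3 lands with bottom-row=0; cleared 0 line(s) (total 0); column heights now [4 4 4 4 0 0 0], max=4
Drop 4: S rot3 at col 4 lands with bottom-row=0; cleared 0 line(s) (total 0); column heights now [4 4 4 4 3 2 0], max=4
Test piece L rot1 at col 0 (width 2): heights before test = [4 4 4 4 3 2 0]; fits = True

Answer: yes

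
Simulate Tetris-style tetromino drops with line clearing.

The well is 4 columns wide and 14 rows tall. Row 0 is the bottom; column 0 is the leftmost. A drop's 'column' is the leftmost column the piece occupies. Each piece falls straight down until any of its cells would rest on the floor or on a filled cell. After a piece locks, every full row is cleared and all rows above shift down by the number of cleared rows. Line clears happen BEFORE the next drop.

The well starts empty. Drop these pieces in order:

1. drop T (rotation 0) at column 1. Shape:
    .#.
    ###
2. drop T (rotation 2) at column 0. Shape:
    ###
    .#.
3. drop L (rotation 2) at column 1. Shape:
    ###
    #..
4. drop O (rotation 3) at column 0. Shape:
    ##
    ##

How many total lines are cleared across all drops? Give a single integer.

Drop 1: T rot0 at col 1 lands with bottom-row=0; cleared 0 line(s) (total 0); column heights now [0 1 2 1], max=2
Drop 2: T rot2 at col 0 lands with bottom-row=1; cleared 0 line(s) (total 0); column heights now [3 3 3 1], max=3
Drop 3: L rot2 at col 1 lands with bottom-row=3; cleared 0 line(s) (total 0); column heights now [3 5 5 5], max=5
Drop 4: O rot3 at col 0 lands with bottom-row=5; cleared 0 line(s) (total 0); column heights now [7 7 5 5], max=7

Answer: 0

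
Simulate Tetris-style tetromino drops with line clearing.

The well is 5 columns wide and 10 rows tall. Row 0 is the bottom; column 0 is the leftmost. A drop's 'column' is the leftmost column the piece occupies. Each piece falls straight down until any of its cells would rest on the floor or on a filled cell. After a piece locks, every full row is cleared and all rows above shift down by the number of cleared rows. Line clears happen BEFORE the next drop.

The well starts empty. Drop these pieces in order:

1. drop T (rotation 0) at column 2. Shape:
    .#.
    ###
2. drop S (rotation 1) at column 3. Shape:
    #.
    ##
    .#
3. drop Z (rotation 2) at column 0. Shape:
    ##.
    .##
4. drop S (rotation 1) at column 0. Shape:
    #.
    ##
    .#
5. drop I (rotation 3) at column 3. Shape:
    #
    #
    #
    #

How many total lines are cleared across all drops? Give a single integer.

Answer: 0

Derivation:
Drop 1: T rot0 at col 2 lands with bottom-row=0; cleared 0 line(s) (total 0); column heights now [0 0 1 2 1], max=2
Drop 2: S rot1 at col 3 lands with bottom-row=1; cleared 0 line(s) (total 0); column heights now [0 0 1 4 3], max=4
Drop 3: Z rot2 at col 0 lands with bottom-row=1; cleared 0 line(s) (total 0); column heights now [3 3 2 4 3], max=4
Drop 4: S rot1 at col 0 lands with bottom-row=3; cleared 0 line(s) (total 0); column heights now [6 5 2 4 3], max=6
Drop 5: I rot3 at col 3 lands with bottom-row=4; cleared 0 line(s) (total 0); column heights now [6 5 2 8 3], max=8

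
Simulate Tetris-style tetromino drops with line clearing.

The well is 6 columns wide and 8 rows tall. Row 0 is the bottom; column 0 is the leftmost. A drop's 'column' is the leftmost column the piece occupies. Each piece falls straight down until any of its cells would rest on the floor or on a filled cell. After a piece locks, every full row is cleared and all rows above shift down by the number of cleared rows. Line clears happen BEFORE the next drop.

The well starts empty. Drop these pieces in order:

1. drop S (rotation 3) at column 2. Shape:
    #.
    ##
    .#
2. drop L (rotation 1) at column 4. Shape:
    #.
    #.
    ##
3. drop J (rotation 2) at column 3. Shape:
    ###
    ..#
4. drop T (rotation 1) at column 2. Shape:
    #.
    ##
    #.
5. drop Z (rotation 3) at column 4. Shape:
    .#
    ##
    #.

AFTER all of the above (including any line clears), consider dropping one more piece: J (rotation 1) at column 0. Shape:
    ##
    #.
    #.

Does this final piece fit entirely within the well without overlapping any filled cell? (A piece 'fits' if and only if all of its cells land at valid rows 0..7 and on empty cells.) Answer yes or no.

Answer: yes

Derivation:
Drop 1: S rot3 at col 2 lands with bottom-row=0; cleared 0 line(s) (total 0); column heights now [0 0 3 2 0 0], max=3
Drop 2: L rot1 at col 4 lands with bottom-row=0; cleared 0 line(s) (total 0); column heights now [0 0 3 2 3 1], max=3
Drop 3: J rot2 at col 3 lands with bottom-row=2; cleared 0 line(s) (total 0); column heights now [0 0 3 4 4 4], max=4
Drop 4: T rot1 at col 2 lands with bottom-row=3; cleared 0 line(s) (total 0); column heights now [0 0 6 5 4 4], max=6
Drop 5: Z rot3 at col 4 lands with bottom-row=4; cleared 0 line(s) (total 0); column heights now [0 0 6 5 6 7], max=7
Test piece J rot1 at col 0 (width 2): heights before test = [0 0 6 5 6 7]; fits = True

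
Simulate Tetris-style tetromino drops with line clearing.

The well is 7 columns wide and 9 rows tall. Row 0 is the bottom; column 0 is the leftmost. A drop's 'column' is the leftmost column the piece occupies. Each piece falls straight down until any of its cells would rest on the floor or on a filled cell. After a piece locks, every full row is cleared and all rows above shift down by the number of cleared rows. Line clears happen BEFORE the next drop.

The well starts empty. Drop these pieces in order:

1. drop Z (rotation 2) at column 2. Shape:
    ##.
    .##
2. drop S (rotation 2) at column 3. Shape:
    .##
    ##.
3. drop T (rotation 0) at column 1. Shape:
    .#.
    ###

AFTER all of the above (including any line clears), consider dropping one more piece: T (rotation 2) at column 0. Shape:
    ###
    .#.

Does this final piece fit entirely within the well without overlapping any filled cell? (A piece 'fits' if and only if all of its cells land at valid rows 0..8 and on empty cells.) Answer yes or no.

Answer: yes

Derivation:
Drop 1: Z rot2 at col 2 lands with bottom-row=0; cleared 0 line(s) (total 0); column heights now [0 0 2 2 1 0 0], max=2
Drop 2: S rot2 at col 3 lands with bottom-row=2; cleared 0 line(s) (total 0); column heights now [0 0 2 3 4 4 0], max=4
Drop 3: T rot0 at col 1 lands with bottom-row=3; cleared 0 line(s) (total 0); column heights now [0 4 5 4 4 4 0], max=5
Test piece T rot2 at col 0 (width 3): heights before test = [0 4 5 4 4 4 0]; fits = True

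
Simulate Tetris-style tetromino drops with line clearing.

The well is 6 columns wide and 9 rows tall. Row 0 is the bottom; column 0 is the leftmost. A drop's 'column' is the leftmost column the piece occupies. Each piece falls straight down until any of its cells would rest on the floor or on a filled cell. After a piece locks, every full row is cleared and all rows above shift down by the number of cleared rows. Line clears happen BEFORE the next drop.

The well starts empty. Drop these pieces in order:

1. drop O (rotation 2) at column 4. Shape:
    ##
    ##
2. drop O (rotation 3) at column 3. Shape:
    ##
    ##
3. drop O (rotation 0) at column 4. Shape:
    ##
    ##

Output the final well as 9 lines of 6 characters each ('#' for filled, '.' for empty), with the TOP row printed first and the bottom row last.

Answer: ......
......
......
....##
....##
...##.
...##.
....##
....##

Derivation:
Drop 1: O rot2 at col 4 lands with bottom-row=0; cleared 0 line(s) (total 0); column heights now [0 0 0 0 2 2], max=2
Drop 2: O rot3 at col 3 lands with bottom-row=2; cleared 0 line(s) (total 0); column heights now [0 0 0 4 4 2], max=4
Drop 3: O rot0 at col 4 lands with bottom-row=4; cleared 0 line(s) (total 0); column heights now [0 0 0 4 6 6], max=6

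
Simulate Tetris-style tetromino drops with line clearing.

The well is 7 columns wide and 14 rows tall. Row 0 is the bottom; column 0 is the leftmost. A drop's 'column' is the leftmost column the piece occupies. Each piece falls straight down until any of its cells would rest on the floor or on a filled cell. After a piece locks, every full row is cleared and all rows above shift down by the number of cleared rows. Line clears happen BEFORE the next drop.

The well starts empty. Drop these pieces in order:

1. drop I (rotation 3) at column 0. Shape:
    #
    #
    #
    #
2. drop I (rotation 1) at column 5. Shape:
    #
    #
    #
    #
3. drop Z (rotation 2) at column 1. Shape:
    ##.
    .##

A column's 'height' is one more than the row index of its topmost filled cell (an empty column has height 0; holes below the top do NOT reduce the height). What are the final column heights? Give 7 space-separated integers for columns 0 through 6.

Drop 1: I rot3 at col 0 lands with bottom-row=0; cleared 0 line(s) (total 0); column heights now [4 0 0 0 0 0 0], max=4
Drop 2: I rot1 at col 5 lands with bottom-row=0; cleared 0 line(s) (total 0); column heights now [4 0 0 0 0 4 0], max=4
Drop 3: Z rot2 at col 1 lands with bottom-row=0; cleared 0 line(s) (total 0); column heights now [4 2 2 1 0 4 0], max=4

Answer: 4 2 2 1 0 4 0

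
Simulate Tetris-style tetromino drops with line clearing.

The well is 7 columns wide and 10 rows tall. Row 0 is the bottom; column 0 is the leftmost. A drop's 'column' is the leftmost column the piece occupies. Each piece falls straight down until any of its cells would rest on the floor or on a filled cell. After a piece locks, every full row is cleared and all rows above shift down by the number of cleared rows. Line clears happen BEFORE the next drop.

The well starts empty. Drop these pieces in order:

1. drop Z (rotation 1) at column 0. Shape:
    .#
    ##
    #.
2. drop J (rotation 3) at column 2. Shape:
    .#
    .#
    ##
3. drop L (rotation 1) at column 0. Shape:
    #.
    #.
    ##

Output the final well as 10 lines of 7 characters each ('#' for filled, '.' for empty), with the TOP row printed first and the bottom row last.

Drop 1: Z rot1 at col 0 lands with bottom-row=0; cleared 0 line(s) (total 0); column heights now [2 3 0 0 0 0 0], max=3
Drop 2: J rot3 at col 2 lands with bottom-row=0; cleared 0 line(s) (total 0); column heights now [2 3 1 3 0 0 0], max=3
Drop 3: L rot1 at col 0 lands with bottom-row=3; cleared 0 line(s) (total 0); column heights now [6 4 1 3 0 0 0], max=6

Answer: .......
.......
.......
.......
#......
#......
##.....
.#.#...
##.#...
#.##...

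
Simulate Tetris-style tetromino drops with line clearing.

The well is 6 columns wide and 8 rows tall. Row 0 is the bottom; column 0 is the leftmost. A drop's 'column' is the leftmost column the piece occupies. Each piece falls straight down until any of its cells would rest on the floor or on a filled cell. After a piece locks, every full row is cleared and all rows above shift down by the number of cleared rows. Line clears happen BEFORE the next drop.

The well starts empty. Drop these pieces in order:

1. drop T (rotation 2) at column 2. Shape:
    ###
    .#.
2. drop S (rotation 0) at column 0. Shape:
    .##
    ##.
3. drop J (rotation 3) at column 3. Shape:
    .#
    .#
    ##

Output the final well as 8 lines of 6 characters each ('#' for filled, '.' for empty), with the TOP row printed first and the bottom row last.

Answer: ......
......
......
....#.
....#.
.####.
#####.
...#..

Derivation:
Drop 1: T rot2 at col 2 lands with bottom-row=0; cleared 0 line(s) (total 0); column heights now [0 0 2 2 2 0], max=2
Drop 2: S rot0 at col 0 lands with bottom-row=1; cleared 0 line(s) (total 0); column heights now [2 3 3 2 2 0], max=3
Drop 3: J rot3 at col 3 lands with bottom-row=2; cleared 0 line(s) (total 0); column heights now [2 3 3 3 5 0], max=5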